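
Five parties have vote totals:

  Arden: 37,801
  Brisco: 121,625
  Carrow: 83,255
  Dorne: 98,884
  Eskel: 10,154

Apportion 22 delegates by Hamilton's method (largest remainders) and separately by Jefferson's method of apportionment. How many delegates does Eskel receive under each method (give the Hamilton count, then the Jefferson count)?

1 and 0

Hamilton: Arden 2, Brisco 8, Carrow 5, Dorne 6, Eskel 1.
Jefferson: Arden 2, Brisco 8, Carrow 5, Dorne 7, Eskel 0.
Eskel gets 1 under Hamilton and 0 under Jefferson.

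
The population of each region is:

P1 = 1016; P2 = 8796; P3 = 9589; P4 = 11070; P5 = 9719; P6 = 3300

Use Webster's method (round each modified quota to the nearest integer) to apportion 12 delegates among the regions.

P1 0, P2 2, P3 3, P4 3, P5 3, P6 1

Standard divisor 43490/12 ≈ 3624.167; standard quotas: P1 0.280, P2 2.427, P3 2.646, P4 3.054, P5 2.682, P6 0.911.
Rounding to the nearest integer gives P1 0, P2 2, P3 3, P4 3, P5 3, P6 1 — total 12, matching the house size, so no adjustment is needed.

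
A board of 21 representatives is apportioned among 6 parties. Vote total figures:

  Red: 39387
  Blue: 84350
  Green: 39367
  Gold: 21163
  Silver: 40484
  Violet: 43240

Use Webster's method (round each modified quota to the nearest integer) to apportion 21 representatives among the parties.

Standard divisor 267991/21 ≈ 12761.476; standard quotas: Red 3.086, Blue 6.610, Green 3.085, Gold 1.658, Silver 3.172, Violet 3.388.
Rounding to the nearest integer gives Red 3, Blue 7, Green 3, Gold 2, Silver 3, Violet 3 — total 21, matching the house size, so no adjustment is needed.

Red=3; Blue=7; Green=3; Gold=2; Silver=3; Violet=3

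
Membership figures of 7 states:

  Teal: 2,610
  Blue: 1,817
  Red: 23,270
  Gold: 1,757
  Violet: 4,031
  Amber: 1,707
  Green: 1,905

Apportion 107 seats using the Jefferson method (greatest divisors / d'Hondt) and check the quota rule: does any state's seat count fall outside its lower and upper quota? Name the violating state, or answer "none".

Red

Standard quotas: Teal 7.528, Blue 5.241, Red 67.118, Gold 5.068, Violet 11.627, Amber 4.924, Green 5.495.
Jefferson allocation: Teal 7, Blue 5, Red 69, Gold 5, Violet 11, Amber 5, Green 5.
Red has quota 67.118 (lower 67, upper 68) but receives 69 — outside the quota interval.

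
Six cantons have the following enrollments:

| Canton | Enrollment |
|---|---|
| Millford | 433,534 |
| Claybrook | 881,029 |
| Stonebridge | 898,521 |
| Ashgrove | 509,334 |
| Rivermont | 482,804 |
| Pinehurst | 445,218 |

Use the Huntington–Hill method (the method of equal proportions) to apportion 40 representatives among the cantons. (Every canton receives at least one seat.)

With divisor 92930: modified quotas Millford 4.665, Claybrook 9.481, Stonebridge 9.669, Ashgrove 5.481, Rivermont 5.195, Pinehurst 4.791.
Geometric-mean thresholds: Millford √(4·5)=4.472, Claybrook √(9·10)=9.487, Stonebridge √(9·10)=9.487, Ashgrove √(5·6)=5.477, Rivermont √(5·6)=5.477, Pinehurst √(4·5)=4.472.
Each quota rounded against its threshold gives Millford 5, Claybrook 9, Stonebridge 10, Ashgrove 6, Rivermont 5, Pinehurst 5 (total 40).

Millford: 5, Claybrook: 9, Stonebridge: 10, Ashgrove: 6, Rivermont: 5, Pinehurst: 5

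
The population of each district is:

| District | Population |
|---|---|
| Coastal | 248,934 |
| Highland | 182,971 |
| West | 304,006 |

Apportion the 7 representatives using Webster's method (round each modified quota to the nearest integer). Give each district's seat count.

Standard divisor 735911/7 ≈ 105130.143; standard quotas: Coastal 2.368, Highland 1.740, West 2.892.
Rounding to the nearest integer gives Coastal 2, Highland 2, West 3 — total 7, matching the house size, so no adjustment is needed.

Coastal: 2, Highland: 2, West: 3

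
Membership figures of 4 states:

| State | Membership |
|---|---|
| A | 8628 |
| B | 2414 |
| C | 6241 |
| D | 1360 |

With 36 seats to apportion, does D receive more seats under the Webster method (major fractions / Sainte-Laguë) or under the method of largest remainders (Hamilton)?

Webster: A 16, B 5, C 12, D 3.
Hamilton: A 17, B 5, C 12, D 2.
D gets 3 under Webster and 2 under Hamilton.

Webster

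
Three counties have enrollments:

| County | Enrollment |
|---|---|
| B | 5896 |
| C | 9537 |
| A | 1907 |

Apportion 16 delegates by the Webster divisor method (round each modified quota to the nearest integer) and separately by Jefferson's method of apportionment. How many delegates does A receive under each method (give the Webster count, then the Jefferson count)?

2 and 1

Webster: B 5, C 9, A 2.
Jefferson: B 6, C 9, A 1.
A gets 2 under Webster and 1 under Jefferson.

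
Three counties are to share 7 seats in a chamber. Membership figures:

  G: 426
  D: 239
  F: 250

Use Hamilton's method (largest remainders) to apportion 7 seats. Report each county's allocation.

Total 915; standard divisor 915/7 ≈ 130.714.
Standard quotas: G 3.259, D 1.828, F 1.913.
Lower quotas: G 3, D 1, F 1 (sum 5, leaving 2 seats).
Remainders in descending order: F 0.913, D 0.828, G 0.259.
Largest remainders: F, D receive the extra seats.

G=3, D=2, F=2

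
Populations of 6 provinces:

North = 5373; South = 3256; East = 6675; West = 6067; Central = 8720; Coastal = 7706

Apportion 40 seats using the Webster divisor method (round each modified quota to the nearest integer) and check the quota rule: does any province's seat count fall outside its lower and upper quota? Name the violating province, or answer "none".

none

Standard quotas: North 5.686, South 3.446, East 7.064, West 6.421, Central 9.228, Coastal 8.155.
Webster allocation: North 6, South 3, East 7, West 7, Central 9, Coastal 8.
Every allocation lies between the lower and upper quota.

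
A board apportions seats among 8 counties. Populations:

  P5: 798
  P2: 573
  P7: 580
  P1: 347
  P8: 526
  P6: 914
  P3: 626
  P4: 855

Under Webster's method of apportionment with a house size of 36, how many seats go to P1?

2

Standard divisor 5219/36 ≈ 144.972; standard quotas: P5 5.505, P2 3.952, P7 4.001, P1 2.394, P8 3.628, P6 6.305, P3 4.318, P4 5.898.
Rounding to the nearest integer gives P5 6, P2 4, P7 4, P1 2, P8 4, P6 6, P3 4, P4 6 — total 36, matching the house size, so no adjustment is needed.
P1 receives 2.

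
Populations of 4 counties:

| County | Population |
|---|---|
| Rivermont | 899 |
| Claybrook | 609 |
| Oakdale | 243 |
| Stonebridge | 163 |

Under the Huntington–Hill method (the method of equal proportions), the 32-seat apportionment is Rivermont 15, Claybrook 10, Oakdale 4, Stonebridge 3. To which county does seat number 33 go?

Priority for the next seat is population ÷ (√(s·(s+1))).
Priorities: Rivermont 58.030, Claybrook 58.066, Oakdale 54.336, Stonebridge 47.054.
Highest priority: Claybrook.

Claybrook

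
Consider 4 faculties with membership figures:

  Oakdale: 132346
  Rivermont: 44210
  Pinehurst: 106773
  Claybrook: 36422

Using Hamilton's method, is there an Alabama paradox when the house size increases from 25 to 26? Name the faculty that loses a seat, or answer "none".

At 25 seats: Oakdale 10, Rivermont 4, Pinehurst 8, Claybrook 3.
At 26 seats: Oakdale 11, Rivermont 3, Pinehurst 9, Claybrook 3.
Rivermont drops from 4 to 3.

Rivermont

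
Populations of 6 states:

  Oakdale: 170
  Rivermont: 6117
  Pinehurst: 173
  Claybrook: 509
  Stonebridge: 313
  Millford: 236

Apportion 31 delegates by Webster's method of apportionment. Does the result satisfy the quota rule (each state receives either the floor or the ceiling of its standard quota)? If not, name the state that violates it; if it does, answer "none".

none

Standard quotas: Oakdale 0.701, Rivermont 25.223, Pinehurst 0.713, Claybrook 2.099, Stonebridge 1.291, Millford 0.973.
Webster allocation: Oakdale 1, Rivermont 25, Pinehurst 1, Claybrook 2, Stonebridge 1, Millford 1.
Every allocation lies between the lower and upper quota.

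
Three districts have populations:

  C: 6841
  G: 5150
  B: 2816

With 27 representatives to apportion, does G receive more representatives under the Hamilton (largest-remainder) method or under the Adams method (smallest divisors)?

Adams

Hamilton: C 13, G 9, B 5.
Adams: C 12, G 10, B 5.
G gets 9 under Hamilton and 10 under Adams.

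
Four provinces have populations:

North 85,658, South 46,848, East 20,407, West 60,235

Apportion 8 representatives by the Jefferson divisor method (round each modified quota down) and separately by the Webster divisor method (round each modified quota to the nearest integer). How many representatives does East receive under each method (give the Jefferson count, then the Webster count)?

0 and 1

Jefferson: North 4, South 2, East 0, West 2.
Webster: North 3, South 2, East 1, West 2.
East gets 0 under Jefferson and 1 under Webster.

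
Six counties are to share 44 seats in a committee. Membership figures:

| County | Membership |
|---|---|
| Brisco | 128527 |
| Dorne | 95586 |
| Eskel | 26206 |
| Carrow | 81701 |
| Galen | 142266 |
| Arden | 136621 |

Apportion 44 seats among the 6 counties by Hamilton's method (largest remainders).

Brisco 9, Dorne 7, Eskel 2, Carrow 6, Galen 10, Arden 10

Total 610907; standard divisor 610907/44 ≈ 13884.25.
Standard quotas: Brisco 9.2570, Dorne 6.8845, Eskel 1.8875, Carrow 5.8844, Galen 10.2466, Arden 9.8400.
Lower quotas: Brisco 9, Dorne 6, Eskel 1, Carrow 5, Galen 10, Arden 9 (sum 40, leaving 4 seats).
Remainders in descending order: Eskel 0.8875, Dorne 0.8845, Carrow 0.8844, Arden 0.8400, Brisco 0.2570, Galen 0.2466.
The surplus seats go to Eskel, Dorne, Carrow, Arden.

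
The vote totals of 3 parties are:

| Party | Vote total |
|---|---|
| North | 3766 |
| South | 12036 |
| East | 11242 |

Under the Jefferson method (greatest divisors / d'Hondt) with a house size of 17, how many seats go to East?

7

Standard divisor 27044/17 ≈ 1590.824; standard quotas: North 2.367, South 7.566, East 7.067.
Rounding down gives 2, 7, 7 = 16 seats, so the divisor must be adjusted.
With modified divisor 1500: modified quotas North 2.511, South 8.024, East 7.495.
Rounding down: North 2, South 8, East 7 (total 17).
East receives 7.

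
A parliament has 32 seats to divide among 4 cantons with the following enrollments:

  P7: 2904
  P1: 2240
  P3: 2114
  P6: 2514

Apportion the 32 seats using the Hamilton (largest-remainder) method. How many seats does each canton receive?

Standard divisor: 9772 ÷ 32 ≈ 305.375.
Standard quotas: P7 9.510, P1 7.335, P3 6.923, P6 8.233.
Lower quotas: P7 9, P1 7, P3 6, P6 8 (sum 30, leaving 2 seats).
Remainders in descending order: P3 0.923, P7 0.510, P1 0.335, P6 0.233.
The surplus seats go to P3, P7.

P7 10; P1 7; P3 7; P6 8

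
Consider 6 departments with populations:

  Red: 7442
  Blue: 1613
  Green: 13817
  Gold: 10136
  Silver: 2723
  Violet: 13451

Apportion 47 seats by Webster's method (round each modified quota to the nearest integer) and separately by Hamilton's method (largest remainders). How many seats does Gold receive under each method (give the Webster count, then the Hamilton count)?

9 and 10

Webster: Red 7, Blue 2, Green 13, Gold 9, Silver 3, Violet 13.
Hamilton: Red 7, Blue 1, Green 13, Gold 10, Silver 3, Violet 13.
Gold gets 9 under Webster and 10 under Hamilton.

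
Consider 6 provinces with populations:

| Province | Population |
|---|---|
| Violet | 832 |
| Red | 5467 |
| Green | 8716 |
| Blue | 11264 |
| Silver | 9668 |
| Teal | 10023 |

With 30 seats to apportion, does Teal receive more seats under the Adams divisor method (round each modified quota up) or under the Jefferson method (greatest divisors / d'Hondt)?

Adams: Violet 1, Red 4, Green 6, Blue 7, Silver 6, Teal 6.
Jefferson: Violet 0, Red 3, Green 6, Blue 8, Silver 6, Teal 7.
Teal gets 6 under Adams and 7 under Jefferson.

Jefferson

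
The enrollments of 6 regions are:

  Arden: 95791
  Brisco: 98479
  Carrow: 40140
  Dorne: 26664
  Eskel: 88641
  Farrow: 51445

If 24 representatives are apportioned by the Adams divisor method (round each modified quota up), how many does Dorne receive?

2

Standard divisor 401160/24 ≈ 16715; standard quotas: Arden 5.731, Brisco 5.892, Carrow 2.401, Dorne 1.595, Eskel 5.303, Farrow 3.078.
Rounding up gives 6, 6, 3, 2, 6, 4 = 27 seats, so the divisor must be adjusted.
With modified divisor 19400: modified quotas Arden 4.938, Brisco 5.076, Carrow 2.069, Dorne 1.374, Eskel 4.569, Farrow 2.652.
Rounding up: Arden 5, Brisco 6, Carrow 3, Dorne 2, Eskel 5, Farrow 3 (total 24).
Dorne receives 2.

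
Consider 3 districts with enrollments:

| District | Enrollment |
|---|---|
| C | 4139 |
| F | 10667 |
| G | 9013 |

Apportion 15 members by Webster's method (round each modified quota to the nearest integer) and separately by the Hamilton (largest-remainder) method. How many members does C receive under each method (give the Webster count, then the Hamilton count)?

Webster: C 3, F 7, G 5.
Hamilton: C 2, F 7, G 6.
C gets 3 under Webster and 2 under Hamilton.

3 and 2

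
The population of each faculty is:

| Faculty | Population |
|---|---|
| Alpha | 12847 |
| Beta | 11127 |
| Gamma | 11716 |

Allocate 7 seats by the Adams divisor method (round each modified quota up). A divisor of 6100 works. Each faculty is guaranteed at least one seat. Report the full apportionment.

With modified divisor 6100: modified quotas Alpha 2.106, Beta 1.824, Gamma 1.921.
Rounding up: Alpha 3, Beta 2, Gamma 2 (total 7).

Alpha: 3, Beta: 2, Gamma: 2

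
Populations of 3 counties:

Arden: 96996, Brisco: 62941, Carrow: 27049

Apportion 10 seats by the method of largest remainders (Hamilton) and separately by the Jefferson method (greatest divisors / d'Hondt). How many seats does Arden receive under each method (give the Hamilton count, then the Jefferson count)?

5 and 6

Hamilton: Arden 5, Brisco 3, Carrow 2.
Jefferson: Arden 6, Brisco 3, Carrow 1.
Arden gets 5 under Hamilton and 6 under Jefferson.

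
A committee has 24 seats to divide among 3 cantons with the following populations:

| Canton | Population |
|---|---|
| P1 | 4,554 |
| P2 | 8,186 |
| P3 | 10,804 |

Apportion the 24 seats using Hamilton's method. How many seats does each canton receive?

P1 5; P2 8; P3 11

Total 23544; standard divisor 23544/24 = 981.
Standard quotas: P1 4.6422, P2 8.3445, P3 11.0133.
Lower quotas: P1 4, P2 8, P3 11 (sum 23, leaving 1 seat).
Remainders in descending order: P1 0.6422, P2 0.3445, P3 0.0133.
Largest remainder: P1 receives the extra seat.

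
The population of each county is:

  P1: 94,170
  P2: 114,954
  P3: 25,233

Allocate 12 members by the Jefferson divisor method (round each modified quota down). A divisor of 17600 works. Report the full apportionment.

P1=5, P2=6, P3=1

With modified divisor 17600: modified quotas P1 5.351, P2 6.531, P3 1.434.
Rounding down: P1 5, P2 6, P3 1 (total 12).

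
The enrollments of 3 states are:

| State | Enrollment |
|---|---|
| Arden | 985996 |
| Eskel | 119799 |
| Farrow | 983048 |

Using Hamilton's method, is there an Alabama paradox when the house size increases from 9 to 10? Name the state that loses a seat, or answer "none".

Eskel

At 9 seats: Arden 4, Eskel 1, Farrow 4.
At 10 seats: Arden 5, Eskel 0, Farrow 5.
Eskel drops from 1 to 0.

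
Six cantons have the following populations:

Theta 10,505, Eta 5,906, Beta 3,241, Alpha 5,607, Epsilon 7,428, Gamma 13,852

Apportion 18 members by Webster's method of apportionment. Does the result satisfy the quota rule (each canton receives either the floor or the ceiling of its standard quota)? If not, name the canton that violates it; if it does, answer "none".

Standard quotas: Theta 4.063, Eta 2.284, Beta 1.254, Alpha 2.169, Epsilon 2.873, Gamma 5.358.
Webster allocation: Theta 4, Eta 2, Beta 1, Alpha 2, Epsilon 3, Gamma 6.
Every allocation lies between the lower and upper quota.

none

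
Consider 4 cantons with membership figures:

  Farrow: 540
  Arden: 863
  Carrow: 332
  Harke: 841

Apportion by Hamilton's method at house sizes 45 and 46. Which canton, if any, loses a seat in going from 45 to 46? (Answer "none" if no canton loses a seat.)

At 45 seats: Farrow 9, Arden 15, Carrow 6, Harke 15.
At 46 seats: Farrow 10, Arden 15, Carrow 6, Harke 15.
No canton's allocation decreased.

none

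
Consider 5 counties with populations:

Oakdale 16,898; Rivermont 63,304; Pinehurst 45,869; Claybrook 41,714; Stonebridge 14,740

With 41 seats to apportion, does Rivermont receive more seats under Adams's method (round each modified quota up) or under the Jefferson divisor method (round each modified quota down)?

Adams: Oakdale 4, Rivermont 14, Pinehurst 10, Claybrook 9, Stonebridge 4.
Jefferson: Oakdale 4, Rivermont 15, Pinehurst 10, Claybrook 9, Stonebridge 3.
Rivermont gets 14 under Adams and 15 under Jefferson.

Jefferson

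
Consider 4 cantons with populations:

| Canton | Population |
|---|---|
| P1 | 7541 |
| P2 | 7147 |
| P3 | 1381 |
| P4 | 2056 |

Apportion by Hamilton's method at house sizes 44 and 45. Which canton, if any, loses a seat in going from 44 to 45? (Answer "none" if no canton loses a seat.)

At 44 seats: P1 18, P2 17, P3 4, P4 5.
At 45 seats: P1 19, P2 18, P3 3, P4 5.
P3 drops from 4 to 3.

P3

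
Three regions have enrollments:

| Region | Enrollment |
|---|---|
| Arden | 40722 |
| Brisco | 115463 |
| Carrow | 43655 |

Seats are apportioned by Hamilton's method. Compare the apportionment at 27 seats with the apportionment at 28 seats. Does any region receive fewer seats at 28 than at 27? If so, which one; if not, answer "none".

At 27 seats: Arden 5, Brisco 16, Carrow 6.
At 28 seats: Arden 6, Brisco 16, Carrow 6.
No region's allocation decreased.

none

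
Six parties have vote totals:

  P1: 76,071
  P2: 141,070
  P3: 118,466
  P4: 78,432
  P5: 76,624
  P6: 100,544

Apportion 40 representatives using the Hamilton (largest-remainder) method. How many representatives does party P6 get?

The standard divisor is 591207/40 ≈ 14780.175.
Standard quotas: P1 5.1468, P2 9.5445, P3 8.0152, P4 5.3066, P5 5.1842, P6 6.8026.
Lower quotas: P1 5, P2 9, P3 8, P4 5, P5 5, P6 6 (sum 38, leaving 2 seats).
Remainders in descending order: P6 0.8026, P2 0.5445, P4 0.3066, P5 0.1842, P1 0.1468, P3 0.0152.
Largest remainders: P6, P2 receive the extra seats.
P6 receives 7.

7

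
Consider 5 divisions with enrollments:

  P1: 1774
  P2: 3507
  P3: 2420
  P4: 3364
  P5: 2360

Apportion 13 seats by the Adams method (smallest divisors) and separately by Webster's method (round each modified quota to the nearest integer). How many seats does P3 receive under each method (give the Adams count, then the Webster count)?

3 and 2

Adams: P1 2, P2 3, P3 3, P4 3, P5 2.
Webster: P1 2, P2 4, P3 2, P4 3, P5 2.
P3 gets 3 under Adams and 2 under Webster.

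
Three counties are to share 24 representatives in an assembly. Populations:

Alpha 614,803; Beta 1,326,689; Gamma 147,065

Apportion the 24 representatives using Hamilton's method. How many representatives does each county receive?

Alpha: 7, Beta: 15, Gamma: 2

Standard divisor: 2088557 ÷ 24 ≈ 87023.208.
Standard quotas: Alpha 7.0648, Beta 15.2452, Gamma 1.6900.
Lower quotas: Alpha 7, Beta 15, Gamma 1 (sum 23, leaving 1 seat).
Remainders in descending order: Gamma 0.6900, Beta 0.2452, Alpha 0.0648.
The surplus seat goes to Gamma.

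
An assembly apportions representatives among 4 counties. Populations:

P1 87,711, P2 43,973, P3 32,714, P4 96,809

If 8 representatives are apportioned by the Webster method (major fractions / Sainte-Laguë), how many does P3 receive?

1

Standard divisor 261207/8 ≈ 32650.875; standard quotas: P1 2.686, P2 1.347, P3 1.002, P4 2.965.
Rounding to the nearest integer gives P1 3, P2 1, P3 1, P4 3 — total 8, matching the house size, so no adjustment is needed.
P3 receives 1.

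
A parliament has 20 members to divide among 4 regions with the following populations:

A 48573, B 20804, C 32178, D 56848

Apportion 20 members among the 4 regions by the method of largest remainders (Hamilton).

Total 158403; standard divisor 158403/20 ≈ 7920.15.
Standard quotas: A 6.1328, B 2.6267, C 4.0628, D 7.1776.
Lower quotas: A 6, B 2, C 4, D 7 (sum 19, leaving 1 seat).
Remainders in descending order: B 0.6267, D 0.1776, A 0.1328, C 0.0628.
Largest remainder: B receives the extra seat.

A 6; B 3; C 4; D 7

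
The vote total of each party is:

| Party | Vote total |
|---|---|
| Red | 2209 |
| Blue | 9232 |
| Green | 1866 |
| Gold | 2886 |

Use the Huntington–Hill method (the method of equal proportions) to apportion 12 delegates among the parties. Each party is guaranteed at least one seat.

Red=2, Blue=7, Green=1, Gold=2

With divisor 1372: modified quotas Red 1.610, Blue 6.729, Green 1.360, Gold 2.103.
Geometric-mean thresholds: Red √(1·2)=1.414, Blue √(6·7)=6.481, Green √(1·2)=1.414, Gold √(2·3)=2.449.
Each quota rounded against its threshold gives Red 2, Blue 7, Green 1, Gold 2 (total 12).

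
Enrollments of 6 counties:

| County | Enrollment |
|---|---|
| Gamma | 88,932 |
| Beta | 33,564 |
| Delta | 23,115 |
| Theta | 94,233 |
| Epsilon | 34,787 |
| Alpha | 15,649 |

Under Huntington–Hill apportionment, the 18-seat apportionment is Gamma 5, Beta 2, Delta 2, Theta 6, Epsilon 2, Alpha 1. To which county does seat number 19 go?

Priority for the next seat is population ÷ (√(s·(s+1))).
Priorities: Gamma 16236.687, Beta 13702.446, Delta 9436.659, Theta 14540.468, Epsilon 14201.733, Alpha 11065.514.
Highest priority: Gamma.

Gamma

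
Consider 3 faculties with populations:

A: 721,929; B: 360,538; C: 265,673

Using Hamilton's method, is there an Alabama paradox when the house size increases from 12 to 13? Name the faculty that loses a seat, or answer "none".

none

At 12 seats: A 7, B 3, C 2.
At 13 seats: A 7, B 3, C 3.
No faculty's allocation decreased.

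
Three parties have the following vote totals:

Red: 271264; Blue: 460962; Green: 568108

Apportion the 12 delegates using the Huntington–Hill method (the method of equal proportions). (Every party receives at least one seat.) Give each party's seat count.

Red=3; Blue=4; Green=5

With divisor 107232: modified quotas Red 2.530, Blue 4.299, Green 5.298.
Geometric-mean thresholds: Red √(2·3)=2.449, Blue √(4·5)=4.472, Green √(5·6)=5.477.
Each quota rounded against its threshold gives Red 3, Blue 4, Green 5 (total 12).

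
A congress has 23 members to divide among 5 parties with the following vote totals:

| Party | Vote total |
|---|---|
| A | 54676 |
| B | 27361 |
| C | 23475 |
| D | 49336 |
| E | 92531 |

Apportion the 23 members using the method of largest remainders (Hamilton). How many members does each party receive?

The standard divisor is 247379/23 ≈ 10755.609.
Standard quotas: A 5.0835, B 2.5439, C 2.1826, D 4.5870, E 8.6030.
Lower quotas: A 5, B 2, C 2, D 4, E 8 (sum 21, leaving 2 seats).
Remainders in descending order: E 0.6030, D 0.5870, B 0.5439, C 0.1826, A 0.0835.
Largest remainders: E, D receive the extra seats.

A: 5, B: 2, C: 2, D: 5, E: 9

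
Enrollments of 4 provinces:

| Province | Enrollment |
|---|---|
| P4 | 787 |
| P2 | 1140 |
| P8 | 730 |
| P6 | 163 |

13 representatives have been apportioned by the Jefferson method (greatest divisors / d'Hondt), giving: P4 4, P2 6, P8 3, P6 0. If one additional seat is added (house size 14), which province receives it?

Priority for the next seat is population ÷ (current seats + 1).
Priorities: P4 157.400, P2 162.857, P8 182.500, P6 163.000.
Highest priority: P8.

P8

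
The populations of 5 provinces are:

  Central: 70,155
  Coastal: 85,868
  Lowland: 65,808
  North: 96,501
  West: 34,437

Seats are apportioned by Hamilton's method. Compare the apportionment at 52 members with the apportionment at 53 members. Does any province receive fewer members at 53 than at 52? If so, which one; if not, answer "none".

At 52 seats: Central 10, Coastal 13, Lowland 10, North 14, West 5.
At 53 seats: Central 11, Coastal 13, Lowland 10, North 14, West 5.
No province's allocation decreased.

none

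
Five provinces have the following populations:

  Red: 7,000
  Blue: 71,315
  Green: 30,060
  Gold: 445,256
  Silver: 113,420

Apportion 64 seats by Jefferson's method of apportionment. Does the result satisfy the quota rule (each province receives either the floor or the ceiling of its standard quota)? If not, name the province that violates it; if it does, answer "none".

Gold

Standard quotas: Red 0.672, Blue 6.842, Green 2.884, Gold 42.720, Silver 10.882.
Jefferson allocation: Red 0, Blue 7, Green 2, Gold 44, Silver 11.
Gold has quota 42.720 (lower 42, upper 43) but receives 44 — outside the quota interval.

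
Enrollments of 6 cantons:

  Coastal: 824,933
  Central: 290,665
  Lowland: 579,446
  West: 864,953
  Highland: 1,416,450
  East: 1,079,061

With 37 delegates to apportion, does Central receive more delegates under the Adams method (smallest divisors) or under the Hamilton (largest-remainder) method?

Adams

Adams: Coastal 6, Central 3, Lowland 4, West 6, Highland 10, East 8.
Hamilton: Coastal 6, Central 2, Lowland 4, West 6, Highland 11, East 8.
Central gets 3 under Adams and 2 under Hamilton.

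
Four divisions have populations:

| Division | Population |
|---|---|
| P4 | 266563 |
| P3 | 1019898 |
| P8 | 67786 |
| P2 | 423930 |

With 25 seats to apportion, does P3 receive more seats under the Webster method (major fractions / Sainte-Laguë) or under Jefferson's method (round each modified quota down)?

Jefferson

Webster: P4 4, P3 14, P8 1, P2 6.
Jefferson: P4 3, P3 15, P8 1, P2 6.
P3 gets 14 under Webster and 15 under Jefferson.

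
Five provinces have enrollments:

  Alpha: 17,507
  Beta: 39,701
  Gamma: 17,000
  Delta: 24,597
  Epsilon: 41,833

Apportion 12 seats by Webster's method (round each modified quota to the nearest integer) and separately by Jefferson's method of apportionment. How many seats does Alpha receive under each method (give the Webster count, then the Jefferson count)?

Webster: Alpha 2, Beta 3, Gamma 1, Delta 2, Epsilon 4.
Jefferson: Alpha 1, Beta 4, Gamma 1, Delta 2, Epsilon 4.
Alpha gets 2 under Webster and 1 under Jefferson.

2 and 1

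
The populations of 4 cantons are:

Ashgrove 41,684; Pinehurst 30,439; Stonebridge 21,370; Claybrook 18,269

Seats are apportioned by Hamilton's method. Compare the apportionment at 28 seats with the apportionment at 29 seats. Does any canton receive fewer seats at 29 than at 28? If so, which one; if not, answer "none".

none

At 28 seats: Ashgrove 10, Pinehurst 8, Stonebridge 5, Claybrook 5.
At 29 seats: Ashgrove 11, Pinehurst 8, Stonebridge 5, Claybrook 5.
No canton's allocation decreased.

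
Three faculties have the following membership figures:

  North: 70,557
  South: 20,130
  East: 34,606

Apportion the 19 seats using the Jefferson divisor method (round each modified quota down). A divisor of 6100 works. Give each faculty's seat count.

With modified divisor 6100: modified quotas North 11.567, South 3.300, East 5.673.
Rounding down: North 11, South 3, East 5 (total 19).

North=11, South=3, East=5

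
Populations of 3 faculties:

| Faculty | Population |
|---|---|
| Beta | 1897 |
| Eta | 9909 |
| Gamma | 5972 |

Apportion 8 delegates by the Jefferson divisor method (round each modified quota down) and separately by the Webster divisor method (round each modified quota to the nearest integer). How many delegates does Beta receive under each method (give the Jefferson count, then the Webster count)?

Jefferson: Beta 0, Eta 5, Gamma 3.
Webster: Beta 1, Eta 4, Gamma 3.
Beta gets 0 under Jefferson and 1 under Webster.

0 and 1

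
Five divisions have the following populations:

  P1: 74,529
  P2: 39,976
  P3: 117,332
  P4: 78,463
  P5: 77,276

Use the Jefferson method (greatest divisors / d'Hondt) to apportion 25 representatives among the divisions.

Standard divisor 387576/25 ≈ 15503.04; standard quotas: P1 4.807, P2 2.579, P3 7.568, P4 5.061, P5 4.985.
Rounding down gives 4, 2, 7, 5, 4 = 22 seats, so the divisor must be adjusted.
With modified divisor 14000: modified quotas P1 5.324, P2 2.855, P3 8.381, P4 5.604, P5 5.520.
Rounding down: P1 5, P2 2, P3 8, P4 5, P5 5 (total 25).

P1: 5; P2: 2; P3: 8; P4: 5; P5: 5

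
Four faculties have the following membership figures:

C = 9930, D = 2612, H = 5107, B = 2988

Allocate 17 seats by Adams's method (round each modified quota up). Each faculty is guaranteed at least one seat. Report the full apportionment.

C=8, D=2, H=4, B=3

Standard divisor 20637/17 ≈ 1213.941; standard quotas: C 8.180, D 2.152, H 4.207, B 2.461.
Rounding up gives 9, 3, 5, 3 = 20 seats, so the divisor must be adjusted.
With modified divisor 1400: modified quotas C 7.093, D 1.866, H 3.648, B 2.134.
Rounding up: C 8, D 2, H 4, B 3 (total 17).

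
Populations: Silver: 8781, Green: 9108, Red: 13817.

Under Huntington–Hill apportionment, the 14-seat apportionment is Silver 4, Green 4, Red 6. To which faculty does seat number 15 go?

Priority for the next seat is population ÷ (√(s·(s+1))).
Priorities: Silver 1963.491, Green 2036.611, Red 2132.009.
Highest priority: Red.

Red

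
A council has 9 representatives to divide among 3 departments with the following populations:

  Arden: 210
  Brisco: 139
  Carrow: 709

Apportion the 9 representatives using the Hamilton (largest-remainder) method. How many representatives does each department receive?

Total 1058; standard divisor 1058/9 ≈ 117.556.
Standard quotas: Arden 1.786, Brisco 1.182, Carrow 6.031.
Lower quotas: Arden 1, Brisco 1, Carrow 6 (sum 8, leaving 1 seat).
Remainders in descending order: Arden 0.786, Brisco 0.182, Carrow 0.031.
The surplus seat goes to Arden.

Arden=2, Brisco=1, Carrow=6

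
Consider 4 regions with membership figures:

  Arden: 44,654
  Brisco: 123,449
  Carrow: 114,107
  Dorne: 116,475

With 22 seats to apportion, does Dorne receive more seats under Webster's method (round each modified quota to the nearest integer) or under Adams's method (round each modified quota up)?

Webster: Arden 2, Brisco 7, Carrow 6, Dorne 7.
Adams: Arden 3, Brisco 7, Carrow 6, Dorne 6.
Dorne gets 7 under Webster and 6 under Adams.

Webster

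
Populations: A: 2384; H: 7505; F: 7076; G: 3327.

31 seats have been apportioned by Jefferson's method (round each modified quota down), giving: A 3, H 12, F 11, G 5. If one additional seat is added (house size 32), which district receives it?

Priority for the next seat is population ÷ (current seats + 1).
Priorities: A 596.000, H 577.308, F 589.667, G 554.500.
Highest priority: A.

A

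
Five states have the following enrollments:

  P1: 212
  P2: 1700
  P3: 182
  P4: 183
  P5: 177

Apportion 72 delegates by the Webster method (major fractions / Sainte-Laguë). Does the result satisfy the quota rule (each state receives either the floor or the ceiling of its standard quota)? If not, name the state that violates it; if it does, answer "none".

P2

Standard quotas: P1 6.220, P2 49.878, P3 5.340, P4 5.369, P5 5.193.
Webster allocation: P1 6, P2 51, P3 5, P4 5, P5 5.
P2 has quota 49.878 (lower 49, upper 50) but receives 51 — outside the quota interval.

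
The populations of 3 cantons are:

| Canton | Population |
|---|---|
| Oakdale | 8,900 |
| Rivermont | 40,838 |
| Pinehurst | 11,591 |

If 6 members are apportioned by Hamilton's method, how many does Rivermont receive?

Total 61329; standard divisor 61329/6 ≈ 10221.5.
Standard quotas: Oakdale 0.8707, Rivermont 3.9953, Pinehurst 1.1340.
Lower quotas: Oakdale 0, Rivermont 3, Pinehurst 1 (sum 4, leaving 2 seats).
Remainders in descending order: Rivermont 0.9953, Oakdale 0.8707, Pinehurst 0.1340.
Largest remainders: Rivermont, Oakdale receive the extra seats.
Rivermont receives 4.

4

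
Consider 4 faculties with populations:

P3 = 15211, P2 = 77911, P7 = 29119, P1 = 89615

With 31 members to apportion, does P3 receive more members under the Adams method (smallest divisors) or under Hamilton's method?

Adams

Adams: P3 3, P2 11, P7 4, P1 13.
Hamilton: P3 2, P2 12, P7 4, P1 13.
P3 gets 3 under Adams and 2 under Hamilton.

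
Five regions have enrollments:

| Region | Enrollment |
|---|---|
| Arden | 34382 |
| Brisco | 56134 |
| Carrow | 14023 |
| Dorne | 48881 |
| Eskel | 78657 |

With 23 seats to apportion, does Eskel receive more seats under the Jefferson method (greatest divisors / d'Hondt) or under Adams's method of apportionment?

Jefferson

Jefferson: Arden 3, Brisco 6, Carrow 1, Dorne 5, Eskel 8.
Adams: Arden 4, Brisco 5, Carrow 2, Dorne 5, Eskel 7.
Eskel gets 8 under Jefferson and 7 under Adams.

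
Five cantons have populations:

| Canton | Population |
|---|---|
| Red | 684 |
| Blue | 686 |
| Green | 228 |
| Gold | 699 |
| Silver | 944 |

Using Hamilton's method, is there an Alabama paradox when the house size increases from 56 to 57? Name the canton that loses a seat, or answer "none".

none

At 56 seats: Red 12, Blue 12, Green 4, Gold 12, Silver 16.
At 57 seats: Red 12, Blue 12, Green 4, Gold 12, Silver 17.
No canton's allocation decreased.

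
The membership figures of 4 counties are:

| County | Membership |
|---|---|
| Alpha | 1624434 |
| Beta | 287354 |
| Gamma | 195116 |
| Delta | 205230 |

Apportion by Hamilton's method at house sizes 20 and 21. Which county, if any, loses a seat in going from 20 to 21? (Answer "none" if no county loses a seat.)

At 20 seats: Alpha 14, Beta 2, Gamma 2, Delta 2.
At 21 seats: Alpha 15, Beta 2, Gamma 2, Delta 2.
No county's allocation decreased.

none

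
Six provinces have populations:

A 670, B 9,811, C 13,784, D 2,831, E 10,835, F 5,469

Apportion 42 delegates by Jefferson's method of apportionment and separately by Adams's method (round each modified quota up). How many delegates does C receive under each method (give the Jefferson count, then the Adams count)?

Jefferson: A 0, B 10, C 14, D 2, E 11, F 5.
Adams: A 1, B 9, C 13, D 3, E 10, F 6.
C gets 14 under Jefferson and 13 under Adams.

14 and 13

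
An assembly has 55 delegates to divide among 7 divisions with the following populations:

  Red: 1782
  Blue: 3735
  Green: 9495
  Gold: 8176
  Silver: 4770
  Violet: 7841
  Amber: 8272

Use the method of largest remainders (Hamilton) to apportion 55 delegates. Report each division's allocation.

Red 2; Blue 5; Green 12; Gold 10; Silver 6; Violet 10; Amber 10

The standard divisor is 44071/55 ≈ 801.291.
Standard quotas: Red 2.2239, Blue 4.6612, Green 11.8496, Gold 10.2035, Silver 5.9529, Violet 9.7855, Amber 10.3233.
Lower quotas: Red 2, Blue 4, Green 11, Gold 10, Silver 5, Violet 9, Amber 10 (sum 51, leaving 4 seats).
Remainders in descending order: Silver 0.9529, Green 0.8496, Violet 0.7855, Blue 0.6612, Amber 0.3233, Red 0.2239, Gold 0.2035.
Largest remainders: Silver, Green, Violet, Blue receive the extra seats.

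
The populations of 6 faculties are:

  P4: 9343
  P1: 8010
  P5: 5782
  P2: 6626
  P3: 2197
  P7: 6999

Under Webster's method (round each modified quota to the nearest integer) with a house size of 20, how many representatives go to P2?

Standard divisor 38957/20 ≈ 1947.85; standard quotas: P4 4.797, P1 4.112, P5 2.968, P2 3.402, P3 1.128, P7 3.593.
Rounding to the nearest integer gives P4 5, P1 4, P5 3, P2 3, P3 1, P7 4 — total 20, matching the house size, so no adjustment is needed.
P2 receives 3.

3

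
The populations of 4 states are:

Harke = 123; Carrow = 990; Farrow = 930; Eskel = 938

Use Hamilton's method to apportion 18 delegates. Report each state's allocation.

Harke 1, Carrow 6, Farrow 5, Eskel 6

Standard divisor: 2981 ÷ 18 ≈ 165.611.
Standard quotas: Harke 0.743, Carrow 5.978, Farrow 5.616, Eskel 5.664.
Lower quotas: Harke 0, Carrow 5, Farrow 5, Eskel 5 (sum 15, leaving 3 seats).
Remainders in descending order: Carrow 0.978, Harke 0.743, Eskel 0.664, Farrow 0.616.
Largest remainders: Carrow, Harke, Eskel receive the extra seats.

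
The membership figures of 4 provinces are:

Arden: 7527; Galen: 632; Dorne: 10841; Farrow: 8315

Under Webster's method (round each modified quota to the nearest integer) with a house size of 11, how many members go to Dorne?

Standard divisor 27315/11 ≈ 2483.182; standard quotas: Arden 3.031, Galen 0.255, Dorne 4.366, Farrow 3.349.
Rounding to the nearest integer gives 3, 0, 4, 3 = 10 seats, so the divisor must be adjusted.
With modified divisor 2390: modified quotas Arden 3.149, Galen 0.264, Dorne 4.536, Farrow 3.479.
Rounding to the nearest integer: Arden 3, Galen 0, Dorne 5, Farrow 3 (total 11).
Dorne receives 5.

5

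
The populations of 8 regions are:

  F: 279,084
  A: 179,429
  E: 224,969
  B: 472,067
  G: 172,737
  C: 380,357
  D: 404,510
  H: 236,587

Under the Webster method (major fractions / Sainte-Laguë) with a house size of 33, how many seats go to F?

Standard divisor 2349740/33 ≈ 71204.242; standard quotas: F 3.919, A 2.520, E 3.159, B 6.630, G 2.426, C 5.342, D 5.681, H 3.323.
Rounding to the nearest integer gives F 4, A 3, E 3, B 7, G 2, C 5, D 6, H 3 — total 33, matching the house size, so no adjustment is needed.
F receives 4.

4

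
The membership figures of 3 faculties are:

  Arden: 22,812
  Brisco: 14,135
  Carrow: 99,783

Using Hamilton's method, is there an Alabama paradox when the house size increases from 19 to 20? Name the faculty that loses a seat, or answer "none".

none

At 19 seats: Arden 3, Brisco 2, Carrow 14.
At 20 seats: Arden 3, Brisco 2, Carrow 15.
No faculty's allocation decreased.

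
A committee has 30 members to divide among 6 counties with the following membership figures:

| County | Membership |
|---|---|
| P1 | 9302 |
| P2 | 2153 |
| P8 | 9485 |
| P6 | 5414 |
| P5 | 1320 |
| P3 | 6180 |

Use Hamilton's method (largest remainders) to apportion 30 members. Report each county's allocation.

P1 8, P2 2, P8 8, P6 5, P5 1, P3 6

The standard divisor is 33854/30 ≈ 1128.467.
Standard quotas: P1 8.2430, P2 1.9079, P8 8.4052, P6 4.7977, P5 1.1697, P3 5.4765.
Lower quotas: P1 8, P2 1, P8 8, P6 4, P5 1, P3 5 (sum 27, leaving 3 seats).
Remainders in descending order: P2 0.9079, P6 0.7977, P3 0.4765, P8 0.4052, P1 0.2430, P5 0.1697.
Largest remainders: P2, P6, P3 receive the extra seats.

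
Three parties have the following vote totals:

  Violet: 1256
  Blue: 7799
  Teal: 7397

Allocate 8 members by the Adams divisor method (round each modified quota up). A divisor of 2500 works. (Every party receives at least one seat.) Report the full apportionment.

Violet 1, Blue 4, Teal 3

With modified divisor 2500: modified quotas Violet 0.502, Blue 3.120, Teal 2.959.
Rounding up: Violet 1, Blue 4, Teal 3 (total 8).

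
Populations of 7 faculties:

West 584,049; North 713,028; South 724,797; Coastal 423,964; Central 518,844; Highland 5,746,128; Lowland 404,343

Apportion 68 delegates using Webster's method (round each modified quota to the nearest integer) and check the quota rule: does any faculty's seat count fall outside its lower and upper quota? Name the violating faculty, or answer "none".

Standard quotas: West 4.357, North 5.319, South 5.407, Coastal 3.163, Central 3.871, Highland 42.867, Lowland 3.016.
Webster allocation: West 4, North 5, South 5, Coastal 3, Central 4, Highland 44, Lowland 3.
Highland has quota 42.867 (lower 42, upper 43) but receives 44 — outside the quota interval.

Highland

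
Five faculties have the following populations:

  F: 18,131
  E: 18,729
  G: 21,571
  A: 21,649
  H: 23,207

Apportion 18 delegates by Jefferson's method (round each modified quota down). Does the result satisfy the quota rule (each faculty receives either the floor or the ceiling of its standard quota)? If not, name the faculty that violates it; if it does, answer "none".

none

Standard quotas: F 3.160, E 3.264, G 3.759, A 3.773, H 4.044.
Jefferson allocation: F 3, E 3, G 4, A 4, H 4.
Every allocation lies between the lower and upper quota.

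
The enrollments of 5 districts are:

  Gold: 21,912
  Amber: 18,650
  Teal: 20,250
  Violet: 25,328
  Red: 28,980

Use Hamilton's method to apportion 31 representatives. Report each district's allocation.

Gold: 6; Amber: 5; Teal: 5; Violet: 7; Red: 8

Standard divisor: 115120 ÷ 31 ≈ 3713.548.
Standard quotas: Gold 5.9006, Amber 5.0222, Teal 5.4530, Violet 6.8204, Red 7.8039.
Lower quotas: Gold 5, Amber 5, Teal 5, Violet 6, Red 7 (sum 28, leaving 3 seats).
Remainders in descending order: Gold 0.9006, Violet 0.8204, Red 0.8039, Teal 0.4530, Amber 0.0222.
The surplus seats go to Gold, Violet, Red.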